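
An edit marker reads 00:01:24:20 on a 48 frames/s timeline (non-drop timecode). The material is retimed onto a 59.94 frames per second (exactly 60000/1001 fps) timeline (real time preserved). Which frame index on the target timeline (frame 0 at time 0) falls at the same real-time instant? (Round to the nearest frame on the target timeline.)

Source frame index: (0×3600 + 1×60 + 24) × 48 + 20 = 4052.
Real time: 4052 / (48) = 1013/12 s.
Target frame: (1013/12) × (60000/1001) = 5065000/1001 ≈ 5059.940 → 5060.

frame 5060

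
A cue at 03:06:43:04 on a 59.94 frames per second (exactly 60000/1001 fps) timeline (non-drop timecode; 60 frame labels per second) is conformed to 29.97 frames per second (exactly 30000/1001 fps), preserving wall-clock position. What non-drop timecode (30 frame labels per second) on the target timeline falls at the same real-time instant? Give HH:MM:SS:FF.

Source frame index: (3×3600 + 6×60 + 43) × 60 + 4 = 672184.
Real time: 672184 / (60000/1001) = 84107023/7500 s.
Target frame: (84107023/7500) × (30000/1001) = 336092.
At 30 labels/s: frame 336092 → 03:06:43:02.

03:06:43:02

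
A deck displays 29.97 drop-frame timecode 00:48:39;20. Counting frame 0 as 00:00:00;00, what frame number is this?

Complete 10-minute blocks: 4, each 17982 frames → 71928.
Remaining 8 whole minutes in the current block: 1800 + 7 × 1798 = 14386 frames.
Within the current minute: 39 × 30 + 20 − 2 = 1188 (labels ;00/;01 skipped at this minute). Total = 71928 + 14386 + 1188 = 87502.

87502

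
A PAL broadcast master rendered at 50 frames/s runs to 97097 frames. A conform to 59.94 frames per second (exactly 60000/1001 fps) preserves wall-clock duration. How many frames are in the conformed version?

116400 frames

Target frames = source frames × (target rate / source rate) = 97097 × (60000/1001)/(50) = 97097 × 1200/1001 = 116400.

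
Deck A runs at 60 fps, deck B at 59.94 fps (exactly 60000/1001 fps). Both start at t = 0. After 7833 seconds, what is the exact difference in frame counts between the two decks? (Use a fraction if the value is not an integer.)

A emits 60 × 7833 = 469980 frames; B emits 60000/1001 × 7833 = 67140000/143.
Difference = 67140/143 frames (≈ 469.5105); B is behind A.

67140/143 frames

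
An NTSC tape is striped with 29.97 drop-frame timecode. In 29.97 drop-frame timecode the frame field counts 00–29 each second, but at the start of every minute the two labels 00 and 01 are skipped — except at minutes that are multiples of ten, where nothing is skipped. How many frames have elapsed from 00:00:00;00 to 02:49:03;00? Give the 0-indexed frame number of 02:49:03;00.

As if non-drop at 30 labels/s: (2 × 3600 + 49 × 60 + 3) × 30 + 0 = 304290.
Minute boundaries passed: 169; those not divisible by 10: 169 − 16 = 153; dropped labels = 2 × 153 = 306.
Actual frame index = 304290 − 306 = 303984.

303984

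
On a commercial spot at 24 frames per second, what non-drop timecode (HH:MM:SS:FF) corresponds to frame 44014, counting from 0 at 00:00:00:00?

00:30:33:22

44014 ÷ 24 = 1833 full seconds, remainder 22 frames.
1833 s = 0 h 30 min 33 s.
Timecode: 00:30:33:22.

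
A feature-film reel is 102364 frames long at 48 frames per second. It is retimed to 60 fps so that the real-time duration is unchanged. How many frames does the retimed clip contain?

Target frames = source frames × (target rate / source rate) = 102364 × (60)/(48) = 102364 × 5/4 = 127955.

127955 frames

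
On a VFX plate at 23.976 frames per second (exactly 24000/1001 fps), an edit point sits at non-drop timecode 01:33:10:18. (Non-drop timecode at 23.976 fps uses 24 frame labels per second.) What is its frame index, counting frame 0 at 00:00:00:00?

frame 134178

Total seconds to the label: (1 × 3600 + 33 × 60 + 10) = 5590.
Frame index = 5590 × 24 + 18 = 134178.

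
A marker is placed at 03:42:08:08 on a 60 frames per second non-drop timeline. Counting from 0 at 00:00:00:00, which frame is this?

799688

Total seconds to the label: (3 × 3600 + 42 × 60 + 8) = 13328.
Frame index = 13328 × 60 + 8 = 799688.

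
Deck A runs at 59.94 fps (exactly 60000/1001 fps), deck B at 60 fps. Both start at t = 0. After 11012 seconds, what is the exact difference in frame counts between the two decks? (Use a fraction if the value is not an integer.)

660720/1001 frames

A emits 60000/1001 × 11012 = 660720000/1001 frames; B emits 60 × 11012 = 660720.
Difference = 660720/1001 frames (≈ 660.0599); B is ahead of A.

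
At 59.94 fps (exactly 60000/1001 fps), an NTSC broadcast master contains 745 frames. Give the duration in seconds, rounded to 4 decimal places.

Running time = 745 × 1001/60000 = 149149/12000 s ≈ 12.4291 s.

12.4291 seconds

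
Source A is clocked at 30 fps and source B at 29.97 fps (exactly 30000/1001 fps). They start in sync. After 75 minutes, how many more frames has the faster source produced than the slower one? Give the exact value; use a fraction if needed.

135000/1001 frames

75 min = 4500 s.
A emits 30 × 4500 = 135000 frames; B emits 30000/1001 × 4500 = 135000000/1001.
Difference = 135000/1001 frames (≈ 134.8651); B is behind A.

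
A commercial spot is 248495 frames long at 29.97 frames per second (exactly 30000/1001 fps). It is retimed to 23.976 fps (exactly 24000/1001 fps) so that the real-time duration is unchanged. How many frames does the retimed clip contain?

Target frames = source frames × (target rate / source rate) = 248495 × (24000/1001)/(30000/1001) = 248495 × 4/5 = 198796.

198796 frames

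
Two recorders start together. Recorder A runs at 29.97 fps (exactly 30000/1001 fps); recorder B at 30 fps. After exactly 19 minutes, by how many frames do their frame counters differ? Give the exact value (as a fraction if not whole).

19 min = 1140 s.
A emits 30000/1001 × 1140 = 34200000/1001 frames; B emits 30 × 1140 = 34200.
Difference = 34200/1001 frames (≈ 34.1658); B is ahead of A.

34200/1001 frames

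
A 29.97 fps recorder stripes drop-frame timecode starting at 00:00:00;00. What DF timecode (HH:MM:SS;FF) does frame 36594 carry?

Ten DF minutes hold 17982 frames, so frame 36594 lies in block 2 (frames 35964–53945) with 630 frames into that block.
The block's first minute is 1800 frames and the rest 1798 each; 630 frames reaches minute 0, so 2 × 18 + 0 × 2 = 36 labels have been skipped so far.
Adding those back, label number 36594 + 36 = 36630 at 30 labels/s is 1221 s + 0 f = 0 h 20 min 21 s frame 0, i.e. 00:20:21;00.

00:20:21;00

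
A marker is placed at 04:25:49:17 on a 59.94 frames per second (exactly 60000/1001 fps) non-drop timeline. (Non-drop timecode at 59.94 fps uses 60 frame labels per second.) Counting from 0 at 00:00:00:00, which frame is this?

Total seconds to the label: (4 × 3600 + 25 × 60 + 49) = 15949.
Frame index = 15949 × 60 + 17 = 956957.

frame 956957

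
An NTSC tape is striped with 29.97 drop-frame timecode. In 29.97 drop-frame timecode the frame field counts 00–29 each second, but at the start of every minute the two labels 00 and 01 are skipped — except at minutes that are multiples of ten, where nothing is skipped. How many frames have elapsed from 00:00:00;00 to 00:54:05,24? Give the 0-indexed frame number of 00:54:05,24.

Complete 10-minute blocks: 5, each 17982 frames → 89910.
Remaining 4 whole minutes in the current block: 1800 + 3 × 1798 = 7194 frames.
Within the current minute: 5 × 30 + 24 − 2 = 172 (labels ;00/;01 skipped at this minute). Total = 89910 + 7194 + 172 = 97276.

97276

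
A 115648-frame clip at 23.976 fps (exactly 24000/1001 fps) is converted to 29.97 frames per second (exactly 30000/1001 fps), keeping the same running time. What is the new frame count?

Target frames = source frames × (target rate / source rate) = 115648 × (30000/1001)/(24000/1001) = 115648 × 5/4 = 144560.

144560 frames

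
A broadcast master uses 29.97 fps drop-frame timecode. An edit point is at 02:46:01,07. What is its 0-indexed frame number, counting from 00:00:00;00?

Complete 10-minute blocks: 16, each 17982 frames → 287712.
Remaining 6 whole minutes in the current block: 1800 + 5 × 1798 = 10790 frames.
Within the current minute: 1 × 30 + 7 − 2 = 35 (labels ;00/;01 skipped at this minute). Total = 287712 + 10790 + 35 = 298537.

298537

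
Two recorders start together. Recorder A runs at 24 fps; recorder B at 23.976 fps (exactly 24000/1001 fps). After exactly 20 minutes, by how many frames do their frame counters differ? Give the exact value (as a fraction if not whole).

20 min = 1200 s.
A emits 24 × 1200 = 28800 frames; B emits 24000/1001 × 1200 = 28800000/1001.
Difference = 28800/1001 frames (≈ 28.7712); B is behind A.

28800/1001 frames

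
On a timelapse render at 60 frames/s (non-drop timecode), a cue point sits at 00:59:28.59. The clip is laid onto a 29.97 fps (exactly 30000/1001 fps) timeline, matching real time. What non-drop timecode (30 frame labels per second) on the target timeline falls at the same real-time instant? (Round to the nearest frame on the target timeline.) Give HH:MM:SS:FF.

00:59:25:13

Source frame index: (0×3600 + 59×60 + 28) × 60 + 59 = 214139.
Real time: 214139 / (60) = 214139/60 s.
Target frame: (214139/60) × (30000/1001) = 107069500/1001 ≈ 106962.537 → 106963.
At 30 labels/s: frame 106963 → 00:59:25:13.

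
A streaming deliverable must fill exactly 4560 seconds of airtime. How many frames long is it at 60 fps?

Frames = 4560 × 60 = 273600.

273600 frames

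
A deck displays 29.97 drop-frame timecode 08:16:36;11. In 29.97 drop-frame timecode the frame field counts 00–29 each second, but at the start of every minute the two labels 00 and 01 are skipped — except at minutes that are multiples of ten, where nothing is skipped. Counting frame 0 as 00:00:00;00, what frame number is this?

As if non-drop at 30 labels/s: (8 × 3600 + 16 × 60 + 36) × 30 + 11 = 893891.
Minute boundaries passed: 496; those not divisible by 10: 496 − 49 = 447; dropped labels = 2 × 447 = 894.
Actual frame index = 893891 − 894 = 892997.

892997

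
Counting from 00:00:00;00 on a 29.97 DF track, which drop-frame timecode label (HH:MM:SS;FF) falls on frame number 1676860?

15:32:31;08

Ten DF minutes hold 17982 frames, so frame 1676860 lies in block 93 (frames 1672326–1690307) with 4534 frames into that block.
The block's first minute is 1800 frames and the rest 1798 each; 4534 frames reaches minute 2, so 93 × 18 + 2 × 2 = 1678 labels have been skipped so far.
Adding those back, label number 1676860 + 1678 = 1678538 at 30 labels/s is 55951 s + 8 f = 15 h 32 min 31 s frame 8, i.e. 15:32:31;08.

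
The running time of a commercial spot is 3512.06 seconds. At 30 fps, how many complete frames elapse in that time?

Frames = 3512.06 × 30 = 526809/5 ≈ 105361.8000.
Complete frames: 105361.

105361 frames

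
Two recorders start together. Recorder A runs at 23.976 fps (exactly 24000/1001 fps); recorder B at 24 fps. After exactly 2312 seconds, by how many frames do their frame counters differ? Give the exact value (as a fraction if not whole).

A emits 24000/1001 × 2312 = 55488000/1001 frames; B emits 24 × 2312 = 55488.
Difference = 55488/1001 frames (≈ 55.4326); B is ahead of A.

55488/1001 frames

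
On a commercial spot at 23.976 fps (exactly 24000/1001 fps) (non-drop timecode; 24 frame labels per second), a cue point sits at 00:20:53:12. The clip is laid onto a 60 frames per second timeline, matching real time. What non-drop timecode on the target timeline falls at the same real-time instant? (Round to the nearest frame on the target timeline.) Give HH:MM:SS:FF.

Source frame index: (0×3600 + 20×60 + 53) × 24 + 12 = 30084.
Real time: 30084 / (24000/1001) = 2509507/2000 s.
Target frame: (2509507/2000) × (60) = 7528521/100 ≈ 75285.210 → 75285.
At 60 labels/s: frame 75285 → 00:20:54:45.

00:20:54:45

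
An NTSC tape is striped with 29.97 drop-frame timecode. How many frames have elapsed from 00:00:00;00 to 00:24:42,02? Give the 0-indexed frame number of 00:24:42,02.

44418

As if non-drop at 30 labels/s: (0 × 3600 + 24 × 60 + 42) × 30 + 2 = 44462.
Minute boundaries passed: 24; those not divisible by 10: 24 − 2 = 22; dropped labels = 2 × 22 = 44.
Actual frame index = 44462 − 44 = 44418.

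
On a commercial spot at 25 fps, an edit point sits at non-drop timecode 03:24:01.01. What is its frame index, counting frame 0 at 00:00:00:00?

Total seconds to the label: (3 × 3600 + 24 × 60 + 1) = 12241.
Frame index = 12241 × 25 + 1 = 306026.

frame 306026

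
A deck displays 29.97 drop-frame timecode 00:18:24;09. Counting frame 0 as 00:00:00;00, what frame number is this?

33095

Complete 10-minute blocks: 1, each 17982 frames → 17982.
Remaining 8 whole minutes in the current block: 1800 + 7 × 1798 = 14386 frames.
Within the current minute: 24 × 30 + 9 − 2 = 727 (labels ;00/;01 skipped at this minute). Total = 17982 + 14386 + 727 = 33095.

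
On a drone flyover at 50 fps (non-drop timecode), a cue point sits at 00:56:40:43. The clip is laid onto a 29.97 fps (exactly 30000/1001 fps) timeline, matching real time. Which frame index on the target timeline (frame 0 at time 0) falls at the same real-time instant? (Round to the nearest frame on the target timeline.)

Source frame index: (0×3600 + 56×60 + 40) × 50 + 43 = 170043.
Real time: 170043 / (50) = 170043/50 s.
Target frame: (170043/50) × (30000/1001) = 102025800/1001 ≈ 101923.876 → 101924.

frame 101924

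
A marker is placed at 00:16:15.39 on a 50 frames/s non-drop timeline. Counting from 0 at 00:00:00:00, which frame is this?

frame 48789

Total seconds to the label: (0 × 3600 + 16 × 60 + 15) = 975.
Frame index = 975 × 50 + 39 = 48789.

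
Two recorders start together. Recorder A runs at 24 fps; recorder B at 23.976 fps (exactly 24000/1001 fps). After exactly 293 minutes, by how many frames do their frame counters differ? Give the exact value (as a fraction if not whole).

421920/1001 frames

293 min = 17580 s.
A emits 24 × 17580 = 421920 frames; B emits 24000/1001 × 17580 = 421920000/1001.
Difference = 421920/1001 frames (≈ 421.4985); B is behind A.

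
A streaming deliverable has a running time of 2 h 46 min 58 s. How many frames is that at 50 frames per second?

2 h 46 min 58 s = 10018 s.
Frames = 10018 × 50 = 500900.

500900 frames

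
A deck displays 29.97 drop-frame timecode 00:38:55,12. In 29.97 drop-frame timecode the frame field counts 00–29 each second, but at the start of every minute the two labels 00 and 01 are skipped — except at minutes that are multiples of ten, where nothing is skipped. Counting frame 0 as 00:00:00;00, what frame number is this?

Complete 10-minute blocks: 3, each 17982 frames → 53946.
Remaining 8 whole minutes in the current block: 1800 + 7 × 1798 = 14386 frames.
Within the current minute: 55 × 30 + 12 − 2 = 1660 (labels ;00/;01 skipped at this minute). Total = 53946 + 14386 + 1660 = 69992.

69992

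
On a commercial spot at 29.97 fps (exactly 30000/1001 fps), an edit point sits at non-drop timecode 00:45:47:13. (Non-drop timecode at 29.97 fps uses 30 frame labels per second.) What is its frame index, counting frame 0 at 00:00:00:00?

frame 82423

Total seconds to the label: (0 × 3600 + 45 × 60 + 47) = 2747.
Frame index = 2747 × 30 + 13 = 82423.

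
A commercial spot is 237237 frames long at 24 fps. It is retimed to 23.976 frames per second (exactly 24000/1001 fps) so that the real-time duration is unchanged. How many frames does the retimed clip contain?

Target frames = source frames × (target rate / source rate) = 237237 × (24000/1001)/(24) = 237237 × 1000/1001 = 237000.

237000 frames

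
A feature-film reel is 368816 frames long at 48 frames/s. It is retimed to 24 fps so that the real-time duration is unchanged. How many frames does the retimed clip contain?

Target frames = source frames × (target rate / source rate) = 368816 × (24)/(48) = 368816 × 1/2 = 184408.

184408 frames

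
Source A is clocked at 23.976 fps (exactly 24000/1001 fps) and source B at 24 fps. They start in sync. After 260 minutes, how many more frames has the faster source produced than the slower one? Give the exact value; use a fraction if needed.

260 min = 15600 s.
A emits 24000/1001 × 15600 = 28800000/77 frames; B emits 24 × 15600 = 374400.
Difference = 28800/77 frames (≈ 374.0260); B is ahead of A.

28800/77 frames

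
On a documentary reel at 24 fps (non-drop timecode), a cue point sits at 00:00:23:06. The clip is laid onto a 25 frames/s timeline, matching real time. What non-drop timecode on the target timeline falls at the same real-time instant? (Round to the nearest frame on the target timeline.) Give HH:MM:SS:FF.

00:00:23:06

Source frame index: (0×3600 + 0×60 + 23) × 24 + 6 = 558.
Real time: 558 / (24) = 93/4 s.
Target frame: (93/4) × (25) = 2325/4 ≈ 581.250 → 581.
At 25 labels/s: frame 581 → 00:00:23:06.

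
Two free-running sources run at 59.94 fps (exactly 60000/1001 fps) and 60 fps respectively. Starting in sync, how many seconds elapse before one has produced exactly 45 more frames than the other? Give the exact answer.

The gap grows by |60 − 60000/1001| = 60/1001 frames per second.
Time for a 45-frame gap: 45 ÷ (60/1001) = 750.75 s.

750.75 seconds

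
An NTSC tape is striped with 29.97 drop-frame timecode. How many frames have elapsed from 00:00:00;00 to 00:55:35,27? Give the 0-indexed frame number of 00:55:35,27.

99977

Complete 10-minute blocks: 5, each 17982 frames → 89910.
Remaining 5 whole minutes in the current block: 1800 + 4 × 1798 = 8992 frames.
Within the current minute: 35 × 30 + 27 − 2 = 1075 (labels ;00/;01 skipped at this minute). Total = 89910 + 8992 + 1075 = 99977.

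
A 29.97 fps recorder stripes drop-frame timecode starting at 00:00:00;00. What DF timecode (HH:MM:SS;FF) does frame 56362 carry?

00:31:20;18

Each 10-minute DF block holds 10 × 60 × 30 − 9 × 2 = 17982 frames. 56362 ÷ 17982 → 3 full blocks, remainder 2416.
Within the partial block the first minute is 1800 frames and each further minute 1798, so 1 further minute boundary passed. Total skipped labels = 18 × 3 + 2 × 1 = 56.
Non-drop label index = 56362 + 56 = 56418; at 30 labels/s that is 00:31:20:18, i.e. DF 00:31:20;18.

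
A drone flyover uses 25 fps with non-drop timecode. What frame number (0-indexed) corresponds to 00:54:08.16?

81216

Total seconds to the label: (0 × 3600 + 54 × 60 + 8) = 3248.
Frame index = 3248 × 25 + 16 = 81216.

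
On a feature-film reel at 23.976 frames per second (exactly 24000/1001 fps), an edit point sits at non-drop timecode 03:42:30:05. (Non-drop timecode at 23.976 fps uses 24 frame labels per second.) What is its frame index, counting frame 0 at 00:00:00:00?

Total seconds to the label: (3 × 3600 + 42 × 60 + 30) = 13350.
Frame index = 13350 × 24 + 5 = 320405.

frame 320405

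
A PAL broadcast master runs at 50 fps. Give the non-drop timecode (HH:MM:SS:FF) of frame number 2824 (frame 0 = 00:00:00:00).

00:00:56:24

2824 ÷ 50 = 56 full seconds, remainder 24 frames.
56 s = 0 h 0 min 56 s.
Timecode: 00:00:56:24.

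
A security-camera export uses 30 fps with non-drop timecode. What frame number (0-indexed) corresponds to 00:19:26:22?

Total seconds to the label: (0 × 3600 + 19 × 60 + 26) = 1166.
Frame index = 1166 × 30 + 22 = 35002.

frame 35002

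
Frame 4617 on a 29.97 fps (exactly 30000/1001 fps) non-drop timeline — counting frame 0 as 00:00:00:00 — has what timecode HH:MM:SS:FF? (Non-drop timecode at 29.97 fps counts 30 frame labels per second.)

00:02:33:27

4617 ÷ 30 = 153 full seconds, remainder 27 frames.
153 s = 0 h 2 min 33 s.
Timecode: 00:02:33:27.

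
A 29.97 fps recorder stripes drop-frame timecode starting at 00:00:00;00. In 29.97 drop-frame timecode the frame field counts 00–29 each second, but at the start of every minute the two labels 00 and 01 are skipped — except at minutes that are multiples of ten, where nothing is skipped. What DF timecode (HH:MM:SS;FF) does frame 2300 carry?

Ten DF minutes hold 17982 frames, so frame 2300 lies in block 0 (frames 0–17981) with 2300 frames into that block.
The block's first minute is 1800 frames and the rest 1798 each; 2300 frames reaches minute 1, so 0 × 18 + 1 × 2 = 2 labels have been skipped so far.
Adding those back, label number 2300 + 2 = 2302 at 30 labels/s is 76 s + 22 f = 0 h 1 min 16 s frame 22, i.e. 00:01:16;22.

00:01:16;22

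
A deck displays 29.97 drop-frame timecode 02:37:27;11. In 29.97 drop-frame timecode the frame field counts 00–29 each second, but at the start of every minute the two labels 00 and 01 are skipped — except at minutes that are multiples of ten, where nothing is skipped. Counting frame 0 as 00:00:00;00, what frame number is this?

Complete 10-minute blocks: 15, each 17982 frames → 269730.
Remaining 7 whole minutes in the current block: 1800 + 6 × 1798 = 12588 frames.
Within the current minute: 27 × 30 + 11 − 2 = 819 (labels ;00/;01 skipped at this minute). Total = 269730 + 12588 + 819 = 283137.

283137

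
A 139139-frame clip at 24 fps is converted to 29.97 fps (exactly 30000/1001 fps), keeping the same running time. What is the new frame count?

173750 frames

Target frames = source frames × (target rate / source rate) = 139139 × (30000/1001)/(24) = 139139 × 1250/1001 = 173750.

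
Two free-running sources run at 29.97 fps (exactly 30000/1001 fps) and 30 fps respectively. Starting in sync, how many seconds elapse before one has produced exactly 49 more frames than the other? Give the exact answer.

The gap grows by |30 − 30000/1001| = 30/1001 frames per second.
Time for a 49-frame gap: 49 ÷ (30/1001) = 49049/30 s.

49049/30 seconds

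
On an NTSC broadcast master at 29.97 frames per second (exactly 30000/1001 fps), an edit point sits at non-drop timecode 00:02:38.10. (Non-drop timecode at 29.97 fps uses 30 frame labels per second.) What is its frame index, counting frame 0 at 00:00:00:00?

frame 4750

Total seconds to the label: (0 × 3600 + 2 × 60 + 38) = 158.
Frame index = 158 × 30 + 10 = 4750.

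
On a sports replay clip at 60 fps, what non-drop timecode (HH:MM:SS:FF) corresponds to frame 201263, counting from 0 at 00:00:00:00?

00:55:54:23

201263 ÷ 60 = 3354 full seconds, remainder 23 frames.
3354 s = 0 h 55 min 54 s.
Timecode: 00:55:54:23.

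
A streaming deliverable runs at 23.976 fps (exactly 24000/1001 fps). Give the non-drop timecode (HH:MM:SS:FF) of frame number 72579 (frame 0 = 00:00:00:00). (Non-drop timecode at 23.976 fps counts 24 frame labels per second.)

72579 ÷ 24 = 3024 full seconds, remainder 3 frames.
3024 s = 0 h 50 min 24 s.
Timecode: 00:50:24:03.

00:50:24:03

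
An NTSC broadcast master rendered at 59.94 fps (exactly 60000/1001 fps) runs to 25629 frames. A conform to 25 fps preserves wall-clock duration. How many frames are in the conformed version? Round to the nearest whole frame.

10689 frames

Frames at target rate = 25629 × (25) / (60000/1001) = 8551543/800 ≈ 10689.429.
Nearest whole frame: 10689.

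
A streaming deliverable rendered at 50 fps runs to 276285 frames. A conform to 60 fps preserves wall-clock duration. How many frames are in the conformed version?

Target frames = source frames × (target rate / source rate) = 276285 × (60)/(50) = 276285 × 6/5 = 331542.

331542 frames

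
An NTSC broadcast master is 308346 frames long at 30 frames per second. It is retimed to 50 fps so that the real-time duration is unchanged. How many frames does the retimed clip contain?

Target frames = source frames × (target rate / source rate) = 308346 × (50)/(30) = 308346 × 5/3 = 513910.

513910 frames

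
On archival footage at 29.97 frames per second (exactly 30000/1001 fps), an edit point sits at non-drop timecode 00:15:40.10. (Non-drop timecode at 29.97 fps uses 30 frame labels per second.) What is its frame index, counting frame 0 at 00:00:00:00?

Total seconds to the label: (0 × 3600 + 15 × 60 + 40) = 940.
Frame index = 940 × 30 + 10 = 28210.

28210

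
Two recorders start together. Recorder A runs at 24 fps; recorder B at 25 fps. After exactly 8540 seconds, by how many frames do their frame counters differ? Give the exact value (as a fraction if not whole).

A emits 24 × 8540 = 204960 frames; B emits 25 × 8540 = 213500.
Difference = 8540 frames; B is ahead of A.

8540 frames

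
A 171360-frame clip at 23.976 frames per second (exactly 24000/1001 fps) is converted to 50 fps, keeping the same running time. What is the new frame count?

Target frames = source frames × (target rate / source rate) = 171360 × (50)/(24000/1001) = 171360 × 1001/480 = 357357.

357357 frames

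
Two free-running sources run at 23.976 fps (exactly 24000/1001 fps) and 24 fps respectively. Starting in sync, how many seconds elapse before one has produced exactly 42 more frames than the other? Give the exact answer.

The gap grows by |24 − 24000/1001| = 24/1001 frames per second.
Time for a 42-frame gap: 42 ÷ (24/1001) = 1751.75 s.

1751.75 seconds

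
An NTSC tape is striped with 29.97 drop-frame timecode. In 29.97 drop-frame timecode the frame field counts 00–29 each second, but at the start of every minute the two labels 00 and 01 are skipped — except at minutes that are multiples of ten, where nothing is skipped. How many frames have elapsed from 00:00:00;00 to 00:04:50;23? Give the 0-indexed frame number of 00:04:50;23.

As if non-drop at 30 labels/s: (0 × 3600 + 4 × 60 + 50) × 30 + 23 = 8723.
Minute boundaries passed: 4; those not divisible by 10: 4 − 0 = 4; dropped labels = 2 × 4 = 8.
Actual frame index = 8723 − 8 = 8715.

8715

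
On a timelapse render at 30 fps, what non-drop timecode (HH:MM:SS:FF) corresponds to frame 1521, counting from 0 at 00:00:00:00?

00:00:50:21

1521 ÷ 30 = 50 full seconds, remainder 21 frames.
50 s = 0 h 0 min 50 s.
Timecode: 00:00:50:21.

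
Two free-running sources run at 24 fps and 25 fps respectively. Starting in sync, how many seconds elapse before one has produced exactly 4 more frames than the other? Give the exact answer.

The gap grows by |25 − 24| = 1 frame per second.
Time for a 4-frame gap: 4 ÷ (1) = 4 s.

4 seconds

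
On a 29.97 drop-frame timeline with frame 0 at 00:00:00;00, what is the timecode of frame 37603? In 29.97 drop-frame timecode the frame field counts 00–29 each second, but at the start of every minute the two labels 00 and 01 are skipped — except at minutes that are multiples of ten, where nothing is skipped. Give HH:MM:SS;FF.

Each 10-minute DF block holds 10 × 60 × 30 − 9 × 2 = 17982 frames. 37603 ÷ 17982 → 2 full blocks, remainder 1639.
Within the partial block the first minute is 1800 frames and each further minute 1798, so 0 further minute boundaries passed. Total skipped labels = 18 × 2 + 2 × 0 = 36.
Non-drop label index = 37603 + 36 = 37639; at 30 labels/s that is 00:20:54:19, i.e. DF 00:20:54;19.

00:20:54;19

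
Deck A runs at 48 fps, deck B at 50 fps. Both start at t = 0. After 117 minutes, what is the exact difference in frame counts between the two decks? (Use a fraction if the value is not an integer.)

117 min = 7020 s.
A emits 48 × 7020 = 336960 frames; B emits 50 × 7020 = 351000.
Difference = 14040 frames; B is ahead of A.

14040 frames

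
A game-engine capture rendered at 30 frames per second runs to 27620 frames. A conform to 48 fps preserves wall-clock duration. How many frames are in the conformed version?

44192 frames

Target frames = source frames × (target rate / source rate) = 27620 × (48)/(30) = 27620 × 8/5 = 44192.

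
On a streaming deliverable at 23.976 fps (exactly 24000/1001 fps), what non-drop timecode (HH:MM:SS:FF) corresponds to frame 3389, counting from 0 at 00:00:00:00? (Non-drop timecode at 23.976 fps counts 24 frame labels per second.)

00:02:21:05

3389 ÷ 24 = 141 full seconds, remainder 5 frames.
141 s = 0 h 2 min 21 s.
Timecode: 00:02:21:05.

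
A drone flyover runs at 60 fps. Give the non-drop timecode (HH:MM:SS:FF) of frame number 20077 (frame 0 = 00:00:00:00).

20077 ÷ 60 = 334 full seconds, remainder 37 frames.
334 s = 0 h 5 min 34 s.
Timecode: 00:05:34:37.

00:05:34:37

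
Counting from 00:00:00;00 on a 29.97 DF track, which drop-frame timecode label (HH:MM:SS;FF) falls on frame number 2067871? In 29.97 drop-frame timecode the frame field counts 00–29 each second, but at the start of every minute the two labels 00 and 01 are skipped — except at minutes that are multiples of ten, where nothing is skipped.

Ten DF minutes hold 17982 frames, so frame 2067871 lies in block 114 (frames 2049948–2067929) with 17923 frames into that block.
The block's first minute is 1800 frames and the rest 1798 each; 17923 frames reaches minute 9, so 114 × 18 + 9 × 2 = 2070 labels have been skipped so far.
Adding those back, label number 2067871 + 2070 = 2069941 at 30 labels/s is 68998 s + 1 f = 19 h 9 min 58 s frame 1, i.e. 19:09:58;01.

19:09:58;01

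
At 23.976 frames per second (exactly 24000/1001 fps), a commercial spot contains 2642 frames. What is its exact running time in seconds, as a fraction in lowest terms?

Running time = 2642 ÷ (24000/1001) = 2642 × 1001/24000 = 1322321/12000 s.

1322321/12000 seconds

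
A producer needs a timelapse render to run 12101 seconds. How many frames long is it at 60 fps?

726060 frames

Frames = 12101 × 60 = 726060.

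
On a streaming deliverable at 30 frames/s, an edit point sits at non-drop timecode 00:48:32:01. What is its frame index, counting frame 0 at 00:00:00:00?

Total seconds to the label: (0 × 3600 + 48 × 60 + 32) = 2912.
Frame index = 2912 × 30 + 1 = 87361.

frame 87361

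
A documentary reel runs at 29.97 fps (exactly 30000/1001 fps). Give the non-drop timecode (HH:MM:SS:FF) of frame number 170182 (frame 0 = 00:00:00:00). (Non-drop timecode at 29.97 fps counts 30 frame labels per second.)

170182 ÷ 30 = 5672 full seconds, remainder 22 frames.
5672 s = 1 h 34 min 32 s.
Timecode: 01:34:32:22.

01:34:32:22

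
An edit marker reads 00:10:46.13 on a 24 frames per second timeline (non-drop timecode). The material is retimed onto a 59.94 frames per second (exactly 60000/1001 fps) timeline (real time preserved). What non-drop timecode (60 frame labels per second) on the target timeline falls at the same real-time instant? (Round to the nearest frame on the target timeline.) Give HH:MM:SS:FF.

00:10:45:54

Source frame index: (0×3600 + 10×60 + 46) × 24 + 13 = 15517.
Real time: 15517 / (24) = 15517/24 s.
Target frame: (15517/24) × (60000/1001) = 38792500/1001 ≈ 38753.746 → 38754.
At 60 labels/s: frame 38754 → 00:10:45:54.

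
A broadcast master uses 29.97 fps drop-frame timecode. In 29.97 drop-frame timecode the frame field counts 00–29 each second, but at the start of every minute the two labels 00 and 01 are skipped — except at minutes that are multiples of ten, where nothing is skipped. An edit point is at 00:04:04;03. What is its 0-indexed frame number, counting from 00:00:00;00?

7315

Complete 10-minute blocks: 0, each 17982 frames → 0.
Remaining 4 whole minutes in the current block: 1800 + 3 × 1798 = 7194 frames.
Within the current minute: 4 × 30 + 3 − 2 = 121 (labels ;00/;01 skipped at this minute). Total = 0 + 7194 + 121 = 7315.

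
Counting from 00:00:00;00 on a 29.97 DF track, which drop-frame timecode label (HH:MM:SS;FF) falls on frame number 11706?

Each 10-minute DF block holds 10 × 60 × 30 − 9 × 2 = 17982 frames. 11706 ÷ 17982 → 0 full blocks, remainder 11706.
Within the partial block the first minute is 1800 frames and each further minute 1798, so 6 further minute boundaries passed. Total skipped labels = 18 × 0 + 2 × 6 = 12.
Non-drop label index = 11706 + 12 = 11718; at 30 labels/s that is 00:06:30:18, i.e. DF 00:06:30;18.

00:06:30;18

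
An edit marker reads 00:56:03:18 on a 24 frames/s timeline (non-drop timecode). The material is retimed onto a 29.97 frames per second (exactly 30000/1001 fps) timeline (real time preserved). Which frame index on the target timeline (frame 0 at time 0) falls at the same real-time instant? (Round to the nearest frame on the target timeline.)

Source frame index: (0×3600 + 56×60 + 3) × 24 + 18 = 80730.
Real time: 80730 / (24) = 13455/4 s.
Target frame: (13455/4) × (30000/1001) = 7762500/77 ≈ 100811.688 → 100812.

frame 100812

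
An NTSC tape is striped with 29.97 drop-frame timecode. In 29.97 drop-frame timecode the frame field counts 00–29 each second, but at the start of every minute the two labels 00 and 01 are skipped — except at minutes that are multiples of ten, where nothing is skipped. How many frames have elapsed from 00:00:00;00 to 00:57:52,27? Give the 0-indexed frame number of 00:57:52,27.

Complete 10-minute blocks: 5, each 17982 frames → 89910.
Remaining 7 whole minutes in the current block: 1800 + 6 × 1798 = 12588 frames.
Within the current minute: 52 × 30 + 27 − 2 = 1585 (labels ;00/;01 skipped at this minute). Total = 89910 + 12588 + 1585 = 104083.

104083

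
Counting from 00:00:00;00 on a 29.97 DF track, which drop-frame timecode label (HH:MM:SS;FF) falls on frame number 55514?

00:30:52;08

Ten DF minutes hold 17982 frames, so frame 55514 lies in block 3 (frames 53946–71927) with 1568 frames into that block.
The block's first minute is 1800 frames and the rest 1798 each; 1568 frames reaches minute 0, so 3 × 18 + 0 × 2 = 54 labels have been skipped so far.
Adding those back, label number 55514 + 54 = 55568 at 30 labels/s is 1852 s + 8 f = 0 h 30 min 52 s frame 8, i.e. 00:30:52;08.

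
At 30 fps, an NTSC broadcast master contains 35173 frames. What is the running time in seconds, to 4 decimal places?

Running time = 35173 × 1/30 = 35173/30 s ≈ 1172.4333 s.

1172.4333 seconds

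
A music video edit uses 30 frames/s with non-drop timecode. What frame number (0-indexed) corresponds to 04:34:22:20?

493880

Total seconds to the label: (4 × 3600 + 34 × 60 + 22) = 16462.
Frame index = 16462 × 30 + 20 = 493880.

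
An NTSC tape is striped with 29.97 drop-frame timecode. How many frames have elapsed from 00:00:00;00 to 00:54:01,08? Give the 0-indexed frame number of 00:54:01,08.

97140

As if non-drop at 30 labels/s: (0 × 3600 + 54 × 60 + 1) × 30 + 8 = 97238.
Minute boundaries passed: 54; those not divisible by 10: 54 − 5 = 49; dropped labels = 2 × 49 = 98.
Actual frame index = 97238 − 98 = 97140.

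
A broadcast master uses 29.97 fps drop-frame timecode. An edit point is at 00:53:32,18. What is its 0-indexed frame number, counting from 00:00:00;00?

96282

Complete 10-minute blocks: 5, each 17982 frames → 89910.
Remaining 3 whole minutes in the current block: 1800 + 2 × 1798 = 5396 frames.
Within the current minute: 32 × 30 + 18 − 2 = 976 (labels ;00/;01 skipped at this minute). Total = 89910 + 5396 + 976 = 96282.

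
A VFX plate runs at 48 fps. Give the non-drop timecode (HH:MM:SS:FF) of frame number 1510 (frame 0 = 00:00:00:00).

1510 ÷ 48 = 31 full seconds, remainder 22 frames.
31 s = 0 h 0 min 31 s.
Timecode: 00:00:31:22.

00:00:31:22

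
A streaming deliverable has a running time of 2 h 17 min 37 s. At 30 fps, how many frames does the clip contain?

2 h 17 min 37 s = 8257 s.
Frames = 8257 × 30 = 247710.

247710 frames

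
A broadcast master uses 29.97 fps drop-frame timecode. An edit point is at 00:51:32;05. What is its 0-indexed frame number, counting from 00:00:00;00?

Complete 10-minute blocks: 5, each 17982 frames → 89910.
Remaining 1 whole minute in the current block: 1800 + 0 × 1798 = 1800 frames.
Within the current minute: 32 × 30 + 5 − 2 = 963 (labels ;00/;01 skipped at this minute). Total = 89910 + 1800 + 963 = 92673.

92673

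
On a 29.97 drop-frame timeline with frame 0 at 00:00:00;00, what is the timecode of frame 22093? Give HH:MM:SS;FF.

Ten DF minutes hold 17982 frames, so frame 22093 lies in block 1 (frames 17982–35963) with 4111 frames into that block.
The block's first minute is 1800 frames and the rest 1798 each; 4111 frames reaches minute 2, so 1 × 18 + 2 × 2 = 22 labels have been skipped so far.
Adding those back, label number 22093 + 22 = 22115 at 30 labels/s is 737 s + 5 f = 0 h 12 min 17 s frame 5, i.e. 00:12:17;05.

00:12:17;05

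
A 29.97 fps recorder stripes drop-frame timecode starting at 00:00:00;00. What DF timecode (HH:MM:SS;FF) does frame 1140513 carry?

Ten DF minutes hold 17982 frames, so frame 1140513 lies in block 63 (frames 1132866–1150847) with 7647 frames into that block.
The block's first minute is 1800 frames and the rest 1798 each; 7647 frames reaches minute 4, so 63 × 18 + 4 × 2 = 1142 labels have been skipped so far.
Adding those back, label number 1140513 + 1142 = 1141655 at 30 labels/s is 38055 s + 5 f = 10 h 34 min 15 s frame 5, i.e. 10:34:15;05.

10:34:15;05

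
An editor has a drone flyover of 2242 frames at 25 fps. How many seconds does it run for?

89.68 seconds

Running time = 2242 / (25) = 89.68 s.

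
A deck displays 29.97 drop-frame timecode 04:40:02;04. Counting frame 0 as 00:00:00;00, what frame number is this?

Complete 10-minute blocks: 28, each 17982 frames → 503496.
Remaining 0 whole minutes in the current block: 0 frames.
Within the current minute: 2 × 30 + 4 = 64. Total = 503496 + 0 + 64 = 503560.

503560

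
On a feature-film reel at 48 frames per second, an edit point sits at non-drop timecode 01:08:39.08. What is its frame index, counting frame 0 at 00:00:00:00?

frame 197720

Total seconds to the label: (1 × 3600 + 8 × 60 + 39) = 4119.
Frame index = 4119 × 48 + 8 = 197720.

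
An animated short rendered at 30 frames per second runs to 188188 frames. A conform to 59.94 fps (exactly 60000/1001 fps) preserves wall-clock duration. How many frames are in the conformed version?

Target frames = source frames × (target rate / source rate) = 188188 × (60000/1001)/(30) = 188188 × 2000/1001 = 376000.

376000 frames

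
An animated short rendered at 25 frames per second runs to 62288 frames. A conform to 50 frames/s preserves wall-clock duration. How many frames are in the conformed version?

124576 frames

Target frames = source frames × (target rate / source rate) = 62288 × (50)/(25) = 62288 × 2 = 124576.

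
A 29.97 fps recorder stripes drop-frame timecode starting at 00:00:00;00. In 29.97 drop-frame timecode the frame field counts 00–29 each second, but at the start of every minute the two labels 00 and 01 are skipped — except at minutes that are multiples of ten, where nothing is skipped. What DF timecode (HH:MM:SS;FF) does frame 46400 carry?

Ten DF minutes hold 17982 frames, so frame 46400 lies in block 2 (frames 35964–53945) with 10436 frames into that block.
The block's first minute is 1800 frames and the rest 1798 each; 10436 frames reaches minute 5, so 2 × 18 + 5 × 2 = 46 labels have been skipped so far.
Adding those back, label number 46400 + 46 = 46446 at 30 labels/s is 1548 s + 6 f = 0 h 25 min 48 s frame 6, i.e. 00:25:48;06.

00:25:48;06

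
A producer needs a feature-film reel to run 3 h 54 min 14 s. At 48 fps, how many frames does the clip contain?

674592 frames

3 h 54 min 14 s = 14054 s.
Frames = 14054 × 48 = 674592.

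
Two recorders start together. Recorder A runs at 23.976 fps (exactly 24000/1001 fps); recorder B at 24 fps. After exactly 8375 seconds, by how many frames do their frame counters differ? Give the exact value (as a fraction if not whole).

A emits 24000/1001 × 8375 = 201000000/1001 frames; B emits 24 × 8375 = 201000.
Difference = 201000/1001 frames (≈ 200.7992); B is ahead of A.

201000/1001 frames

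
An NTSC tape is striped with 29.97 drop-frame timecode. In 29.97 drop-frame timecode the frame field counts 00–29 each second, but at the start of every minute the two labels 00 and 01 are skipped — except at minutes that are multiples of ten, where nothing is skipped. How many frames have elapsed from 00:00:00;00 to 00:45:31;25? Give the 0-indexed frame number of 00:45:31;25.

As if non-drop at 30 labels/s: (0 × 3600 + 45 × 60 + 31) × 30 + 25 = 81955.
Minute boundaries passed: 45; those not divisible by 10: 45 − 4 = 41; dropped labels = 2 × 41 = 82.
Actual frame index = 81955 − 82 = 81873.

81873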